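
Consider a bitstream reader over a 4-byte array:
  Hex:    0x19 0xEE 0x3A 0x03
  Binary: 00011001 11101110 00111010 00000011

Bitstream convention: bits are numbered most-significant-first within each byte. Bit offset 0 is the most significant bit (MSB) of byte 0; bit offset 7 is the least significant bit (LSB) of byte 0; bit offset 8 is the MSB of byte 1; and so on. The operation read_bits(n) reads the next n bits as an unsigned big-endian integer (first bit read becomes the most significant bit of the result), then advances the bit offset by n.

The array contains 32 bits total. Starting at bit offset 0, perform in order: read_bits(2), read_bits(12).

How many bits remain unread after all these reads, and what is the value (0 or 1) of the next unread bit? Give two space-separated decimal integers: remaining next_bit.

Read 1: bits[0:2] width=2 -> value=0 (bin 00); offset now 2 = byte 0 bit 2; 30 bits remain
Read 2: bits[2:14] width=12 -> value=1659 (bin 011001111011); offset now 14 = byte 1 bit 6; 18 bits remain

Answer: 18 1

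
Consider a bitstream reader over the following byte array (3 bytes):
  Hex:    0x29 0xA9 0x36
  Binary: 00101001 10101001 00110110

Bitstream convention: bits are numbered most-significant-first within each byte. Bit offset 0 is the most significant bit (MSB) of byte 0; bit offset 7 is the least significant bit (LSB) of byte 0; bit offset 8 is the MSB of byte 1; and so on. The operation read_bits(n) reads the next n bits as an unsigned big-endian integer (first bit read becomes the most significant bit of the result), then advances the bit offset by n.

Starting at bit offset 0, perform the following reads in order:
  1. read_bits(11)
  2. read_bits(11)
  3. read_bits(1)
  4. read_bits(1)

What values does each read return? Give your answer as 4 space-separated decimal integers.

Read 1: bits[0:11] width=11 -> value=333 (bin 00101001101); offset now 11 = byte 1 bit 3; 13 bits remain
Read 2: bits[11:22] width=11 -> value=589 (bin 01001001101); offset now 22 = byte 2 bit 6; 2 bits remain
Read 3: bits[22:23] width=1 -> value=1 (bin 1); offset now 23 = byte 2 bit 7; 1 bits remain
Read 4: bits[23:24] width=1 -> value=0 (bin 0); offset now 24 = byte 3 bit 0; 0 bits remain

Answer: 333 589 1 0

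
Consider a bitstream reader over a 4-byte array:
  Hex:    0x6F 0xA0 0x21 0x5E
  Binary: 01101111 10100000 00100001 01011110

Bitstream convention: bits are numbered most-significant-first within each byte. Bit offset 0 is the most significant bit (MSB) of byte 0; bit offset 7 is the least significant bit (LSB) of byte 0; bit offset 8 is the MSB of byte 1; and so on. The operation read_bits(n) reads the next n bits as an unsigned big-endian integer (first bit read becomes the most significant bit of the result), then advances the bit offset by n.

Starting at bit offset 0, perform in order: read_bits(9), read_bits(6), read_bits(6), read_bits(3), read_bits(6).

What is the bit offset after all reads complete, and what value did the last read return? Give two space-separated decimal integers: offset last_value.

Read 1: bits[0:9] width=9 -> value=223 (bin 011011111); offset now 9 = byte 1 bit 1; 23 bits remain
Read 2: bits[9:15] width=6 -> value=16 (bin 010000); offset now 15 = byte 1 bit 7; 17 bits remain
Read 3: bits[15:21] width=6 -> value=4 (bin 000100); offset now 21 = byte 2 bit 5; 11 bits remain
Read 4: bits[21:24] width=3 -> value=1 (bin 001); offset now 24 = byte 3 bit 0; 8 bits remain
Read 5: bits[24:30] width=6 -> value=23 (bin 010111); offset now 30 = byte 3 bit 6; 2 bits remain

Answer: 30 23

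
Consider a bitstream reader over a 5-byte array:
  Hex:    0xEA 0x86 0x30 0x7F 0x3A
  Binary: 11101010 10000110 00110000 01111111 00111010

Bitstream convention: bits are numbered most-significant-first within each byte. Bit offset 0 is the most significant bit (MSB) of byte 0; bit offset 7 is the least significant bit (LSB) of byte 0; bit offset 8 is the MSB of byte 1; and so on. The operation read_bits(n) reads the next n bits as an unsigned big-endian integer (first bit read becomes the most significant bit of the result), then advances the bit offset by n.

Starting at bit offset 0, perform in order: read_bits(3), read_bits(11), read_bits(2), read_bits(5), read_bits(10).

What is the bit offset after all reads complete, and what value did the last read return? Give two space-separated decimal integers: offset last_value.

Answer: 31 63

Derivation:
Read 1: bits[0:3] width=3 -> value=7 (bin 111); offset now 3 = byte 0 bit 3; 37 bits remain
Read 2: bits[3:14] width=11 -> value=673 (bin 01010100001); offset now 14 = byte 1 bit 6; 26 bits remain
Read 3: bits[14:16] width=2 -> value=2 (bin 10); offset now 16 = byte 2 bit 0; 24 bits remain
Read 4: bits[16:21] width=5 -> value=6 (bin 00110); offset now 21 = byte 2 bit 5; 19 bits remain
Read 5: bits[21:31] width=10 -> value=63 (bin 0000111111); offset now 31 = byte 3 bit 7; 9 bits remain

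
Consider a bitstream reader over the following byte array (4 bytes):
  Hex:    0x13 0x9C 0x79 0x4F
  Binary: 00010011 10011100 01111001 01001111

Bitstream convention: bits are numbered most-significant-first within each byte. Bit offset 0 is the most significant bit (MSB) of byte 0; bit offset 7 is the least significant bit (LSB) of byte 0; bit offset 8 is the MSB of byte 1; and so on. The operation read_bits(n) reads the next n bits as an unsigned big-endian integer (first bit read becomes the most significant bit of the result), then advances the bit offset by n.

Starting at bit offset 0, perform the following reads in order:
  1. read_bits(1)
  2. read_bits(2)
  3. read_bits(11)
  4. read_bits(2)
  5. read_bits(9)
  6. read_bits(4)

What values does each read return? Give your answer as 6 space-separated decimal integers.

Answer: 0 0 1255 0 242 9

Derivation:
Read 1: bits[0:1] width=1 -> value=0 (bin 0); offset now 1 = byte 0 bit 1; 31 bits remain
Read 2: bits[1:3] width=2 -> value=0 (bin 00); offset now 3 = byte 0 bit 3; 29 bits remain
Read 3: bits[3:14] width=11 -> value=1255 (bin 10011100111); offset now 14 = byte 1 bit 6; 18 bits remain
Read 4: bits[14:16] width=2 -> value=0 (bin 00); offset now 16 = byte 2 bit 0; 16 bits remain
Read 5: bits[16:25] width=9 -> value=242 (bin 011110010); offset now 25 = byte 3 bit 1; 7 bits remain
Read 6: bits[25:29] width=4 -> value=9 (bin 1001); offset now 29 = byte 3 bit 5; 3 bits remain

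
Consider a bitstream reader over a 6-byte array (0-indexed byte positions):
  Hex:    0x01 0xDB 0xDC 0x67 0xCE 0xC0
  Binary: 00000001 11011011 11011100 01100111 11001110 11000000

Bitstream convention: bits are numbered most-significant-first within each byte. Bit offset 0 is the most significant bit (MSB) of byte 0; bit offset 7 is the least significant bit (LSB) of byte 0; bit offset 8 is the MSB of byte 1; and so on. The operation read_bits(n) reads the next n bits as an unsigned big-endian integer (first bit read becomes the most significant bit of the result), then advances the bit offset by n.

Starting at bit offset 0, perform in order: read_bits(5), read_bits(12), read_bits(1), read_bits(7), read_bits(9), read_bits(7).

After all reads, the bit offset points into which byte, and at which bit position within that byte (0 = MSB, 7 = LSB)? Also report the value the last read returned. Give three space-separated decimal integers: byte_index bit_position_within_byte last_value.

Read 1: bits[0:5] width=5 -> value=0 (bin 00000); offset now 5 = byte 0 bit 5; 43 bits remain
Read 2: bits[5:17] width=12 -> value=951 (bin 001110110111); offset now 17 = byte 2 bit 1; 31 bits remain
Read 3: bits[17:18] width=1 -> value=1 (bin 1); offset now 18 = byte 2 bit 2; 30 bits remain
Read 4: bits[18:25] width=7 -> value=56 (bin 0111000); offset now 25 = byte 3 bit 1; 23 bits remain
Read 5: bits[25:34] width=9 -> value=415 (bin 110011111); offset now 34 = byte 4 bit 2; 14 bits remain
Read 6: bits[34:41] width=7 -> value=29 (bin 0011101); offset now 41 = byte 5 bit 1; 7 bits remain

Answer: 5 1 29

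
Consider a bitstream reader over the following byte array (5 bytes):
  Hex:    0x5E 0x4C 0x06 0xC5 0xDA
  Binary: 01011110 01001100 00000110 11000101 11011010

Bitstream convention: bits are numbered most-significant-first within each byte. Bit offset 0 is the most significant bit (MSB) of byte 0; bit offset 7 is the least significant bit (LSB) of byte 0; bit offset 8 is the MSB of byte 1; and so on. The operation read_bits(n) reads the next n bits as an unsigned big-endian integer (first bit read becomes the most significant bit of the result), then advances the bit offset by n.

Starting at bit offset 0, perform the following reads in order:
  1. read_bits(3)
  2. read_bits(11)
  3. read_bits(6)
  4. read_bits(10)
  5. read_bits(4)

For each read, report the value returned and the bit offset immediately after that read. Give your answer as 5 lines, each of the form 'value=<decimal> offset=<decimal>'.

Read 1: bits[0:3] width=3 -> value=2 (bin 010); offset now 3 = byte 0 bit 3; 37 bits remain
Read 2: bits[3:14] width=11 -> value=1939 (bin 11110010011); offset now 14 = byte 1 bit 6; 26 bits remain
Read 3: bits[14:20] width=6 -> value=0 (bin 000000); offset now 20 = byte 2 bit 4; 20 bits remain
Read 4: bits[20:30] width=10 -> value=433 (bin 0110110001); offset now 30 = byte 3 bit 6; 10 bits remain
Read 5: bits[30:34] width=4 -> value=7 (bin 0111); offset now 34 = byte 4 bit 2; 6 bits remain

Answer: value=2 offset=3
value=1939 offset=14
value=0 offset=20
value=433 offset=30
value=7 offset=34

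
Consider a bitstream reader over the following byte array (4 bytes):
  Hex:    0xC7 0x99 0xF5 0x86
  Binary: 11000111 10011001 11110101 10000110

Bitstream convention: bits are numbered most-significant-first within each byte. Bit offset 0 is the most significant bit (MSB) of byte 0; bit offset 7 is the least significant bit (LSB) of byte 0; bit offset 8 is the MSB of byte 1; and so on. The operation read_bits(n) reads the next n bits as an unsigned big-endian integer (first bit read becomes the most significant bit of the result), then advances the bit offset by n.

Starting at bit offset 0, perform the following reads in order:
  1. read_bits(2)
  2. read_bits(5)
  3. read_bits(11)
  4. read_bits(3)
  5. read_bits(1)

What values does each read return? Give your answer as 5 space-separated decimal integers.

Read 1: bits[0:2] width=2 -> value=3 (bin 11); offset now 2 = byte 0 bit 2; 30 bits remain
Read 2: bits[2:7] width=5 -> value=3 (bin 00011); offset now 7 = byte 0 bit 7; 25 bits remain
Read 3: bits[7:18] width=11 -> value=1639 (bin 11001100111); offset now 18 = byte 2 bit 2; 14 bits remain
Read 4: bits[18:21] width=3 -> value=6 (bin 110); offset now 21 = byte 2 bit 5; 11 bits remain
Read 5: bits[21:22] width=1 -> value=1 (bin 1); offset now 22 = byte 2 bit 6; 10 bits remain

Answer: 3 3 1639 6 1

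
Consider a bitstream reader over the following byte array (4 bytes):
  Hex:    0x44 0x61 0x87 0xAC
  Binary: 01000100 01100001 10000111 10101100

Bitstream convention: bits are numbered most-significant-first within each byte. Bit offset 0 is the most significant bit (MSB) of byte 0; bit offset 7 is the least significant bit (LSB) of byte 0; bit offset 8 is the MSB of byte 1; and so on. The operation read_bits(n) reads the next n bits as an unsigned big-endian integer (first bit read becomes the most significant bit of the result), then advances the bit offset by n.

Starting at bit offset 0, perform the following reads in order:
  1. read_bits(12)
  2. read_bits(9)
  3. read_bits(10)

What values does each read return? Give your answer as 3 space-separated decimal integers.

Read 1: bits[0:12] width=12 -> value=1094 (bin 010001000110); offset now 12 = byte 1 bit 4; 20 bits remain
Read 2: bits[12:21] width=9 -> value=48 (bin 000110000); offset now 21 = byte 2 bit 5; 11 bits remain
Read 3: bits[21:31] width=10 -> value=982 (bin 1111010110); offset now 31 = byte 3 bit 7; 1 bits remain

Answer: 1094 48 982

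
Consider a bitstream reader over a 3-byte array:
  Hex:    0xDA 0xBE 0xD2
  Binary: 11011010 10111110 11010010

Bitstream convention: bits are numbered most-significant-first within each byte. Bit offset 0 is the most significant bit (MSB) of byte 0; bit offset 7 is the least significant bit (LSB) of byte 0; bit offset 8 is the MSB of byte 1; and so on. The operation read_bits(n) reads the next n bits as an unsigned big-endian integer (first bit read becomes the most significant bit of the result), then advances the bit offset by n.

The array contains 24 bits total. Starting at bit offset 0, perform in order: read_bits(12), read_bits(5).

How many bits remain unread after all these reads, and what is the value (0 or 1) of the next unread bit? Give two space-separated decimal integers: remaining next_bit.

Answer: 7 1

Derivation:
Read 1: bits[0:12] width=12 -> value=3499 (bin 110110101011); offset now 12 = byte 1 bit 4; 12 bits remain
Read 2: bits[12:17] width=5 -> value=29 (bin 11101); offset now 17 = byte 2 bit 1; 7 bits remain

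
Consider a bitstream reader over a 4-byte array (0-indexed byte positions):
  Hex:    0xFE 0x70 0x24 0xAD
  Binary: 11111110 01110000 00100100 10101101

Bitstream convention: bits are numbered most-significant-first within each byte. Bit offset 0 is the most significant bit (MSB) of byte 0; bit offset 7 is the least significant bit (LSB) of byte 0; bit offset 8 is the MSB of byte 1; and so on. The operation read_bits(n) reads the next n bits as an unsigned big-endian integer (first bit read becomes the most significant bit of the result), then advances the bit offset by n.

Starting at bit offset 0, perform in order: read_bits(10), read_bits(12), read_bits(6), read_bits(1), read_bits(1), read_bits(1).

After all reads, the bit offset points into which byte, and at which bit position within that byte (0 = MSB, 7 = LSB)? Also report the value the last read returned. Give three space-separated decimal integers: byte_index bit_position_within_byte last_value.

Read 1: bits[0:10] width=10 -> value=1017 (bin 1111111001); offset now 10 = byte 1 bit 2; 22 bits remain
Read 2: bits[10:22] width=12 -> value=3081 (bin 110000001001); offset now 22 = byte 2 bit 6; 10 bits remain
Read 3: bits[22:28] width=6 -> value=10 (bin 001010); offset now 28 = byte 3 bit 4; 4 bits remain
Read 4: bits[28:29] width=1 -> value=1 (bin 1); offset now 29 = byte 3 bit 5; 3 bits remain
Read 5: bits[29:30] width=1 -> value=1 (bin 1); offset now 30 = byte 3 bit 6; 2 bits remain
Read 6: bits[30:31] width=1 -> value=0 (bin 0); offset now 31 = byte 3 bit 7; 1 bits remain

Answer: 3 7 0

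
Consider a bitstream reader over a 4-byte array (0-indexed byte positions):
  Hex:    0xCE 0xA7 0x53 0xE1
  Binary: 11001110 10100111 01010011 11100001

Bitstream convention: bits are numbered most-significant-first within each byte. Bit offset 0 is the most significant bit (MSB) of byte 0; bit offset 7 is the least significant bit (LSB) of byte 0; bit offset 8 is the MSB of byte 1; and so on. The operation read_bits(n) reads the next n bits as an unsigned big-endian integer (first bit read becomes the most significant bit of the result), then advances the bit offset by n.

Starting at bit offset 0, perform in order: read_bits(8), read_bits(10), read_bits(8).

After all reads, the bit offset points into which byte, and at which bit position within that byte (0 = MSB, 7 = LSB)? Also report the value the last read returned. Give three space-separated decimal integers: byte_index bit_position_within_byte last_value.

Read 1: bits[0:8] width=8 -> value=206 (bin 11001110); offset now 8 = byte 1 bit 0; 24 bits remain
Read 2: bits[8:18] width=10 -> value=669 (bin 1010011101); offset now 18 = byte 2 bit 2; 14 bits remain
Read 3: bits[18:26] width=8 -> value=79 (bin 01001111); offset now 26 = byte 3 bit 2; 6 bits remain

Answer: 3 2 79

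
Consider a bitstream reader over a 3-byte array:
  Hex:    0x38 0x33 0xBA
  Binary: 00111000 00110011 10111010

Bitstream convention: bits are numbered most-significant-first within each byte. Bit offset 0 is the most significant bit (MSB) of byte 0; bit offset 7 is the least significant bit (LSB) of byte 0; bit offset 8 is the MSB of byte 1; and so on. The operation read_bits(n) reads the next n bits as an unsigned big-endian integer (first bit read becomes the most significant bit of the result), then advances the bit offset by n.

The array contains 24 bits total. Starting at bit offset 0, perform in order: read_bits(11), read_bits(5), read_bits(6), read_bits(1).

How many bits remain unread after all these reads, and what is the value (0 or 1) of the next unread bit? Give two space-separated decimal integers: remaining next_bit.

Read 1: bits[0:11] width=11 -> value=449 (bin 00111000001); offset now 11 = byte 1 bit 3; 13 bits remain
Read 2: bits[11:16] width=5 -> value=19 (bin 10011); offset now 16 = byte 2 bit 0; 8 bits remain
Read 3: bits[16:22] width=6 -> value=46 (bin 101110); offset now 22 = byte 2 bit 6; 2 bits remain
Read 4: bits[22:23] width=1 -> value=1 (bin 1); offset now 23 = byte 2 bit 7; 1 bits remain

Answer: 1 0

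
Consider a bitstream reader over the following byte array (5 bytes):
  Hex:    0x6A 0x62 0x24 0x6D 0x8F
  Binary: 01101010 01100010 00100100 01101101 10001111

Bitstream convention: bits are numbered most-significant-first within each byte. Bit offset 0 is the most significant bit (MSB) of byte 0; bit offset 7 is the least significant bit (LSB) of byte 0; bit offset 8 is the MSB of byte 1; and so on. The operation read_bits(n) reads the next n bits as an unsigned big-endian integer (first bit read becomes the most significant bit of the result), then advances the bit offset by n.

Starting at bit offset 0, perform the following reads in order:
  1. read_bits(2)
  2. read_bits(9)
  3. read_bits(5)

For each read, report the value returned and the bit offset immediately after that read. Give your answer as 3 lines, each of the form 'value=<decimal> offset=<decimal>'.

Read 1: bits[0:2] width=2 -> value=1 (bin 01); offset now 2 = byte 0 bit 2; 38 bits remain
Read 2: bits[2:11] width=9 -> value=339 (bin 101010011); offset now 11 = byte 1 bit 3; 29 bits remain
Read 3: bits[11:16] width=5 -> value=2 (bin 00010); offset now 16 = byte 2 bit 0; 24 bits remain

Answer: value=1 offset=2
value=339 offset=11
value=2 offset=16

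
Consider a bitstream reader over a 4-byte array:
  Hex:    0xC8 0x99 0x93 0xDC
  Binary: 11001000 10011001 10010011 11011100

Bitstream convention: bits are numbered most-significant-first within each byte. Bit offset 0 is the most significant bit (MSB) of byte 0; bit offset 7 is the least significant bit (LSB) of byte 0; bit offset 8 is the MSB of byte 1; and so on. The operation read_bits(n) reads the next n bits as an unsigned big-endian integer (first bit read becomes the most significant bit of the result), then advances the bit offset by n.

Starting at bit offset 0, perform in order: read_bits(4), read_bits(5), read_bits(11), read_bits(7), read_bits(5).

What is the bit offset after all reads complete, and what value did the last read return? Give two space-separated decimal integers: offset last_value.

Read 1: bits[0:4] width=4 -> value=12 (bin 1100); offset now 4 = byte 0 bit 4; 28 bits remain
Read 2: bits[4:9] width=5 -> value=17 (bin 10001); offset now 9 = byte 1 bit 1; 23 bits remain
Read 3: bits[9:20] width=11 -> value=409 (bin 00110011001); offset now 20 = byte 2 bit 4; 12 bits remain
Read 4: bits[20:27] width=7 -> value=30 (bin 0011110); offset now 27 = byte 3 bit 3; 5 bits remain
Read 5: bits[27:32] width=5 -> value=28 (bin 11100); offset now 32 = byte 4 bit 0; 0 bits remain

Answer: 32 28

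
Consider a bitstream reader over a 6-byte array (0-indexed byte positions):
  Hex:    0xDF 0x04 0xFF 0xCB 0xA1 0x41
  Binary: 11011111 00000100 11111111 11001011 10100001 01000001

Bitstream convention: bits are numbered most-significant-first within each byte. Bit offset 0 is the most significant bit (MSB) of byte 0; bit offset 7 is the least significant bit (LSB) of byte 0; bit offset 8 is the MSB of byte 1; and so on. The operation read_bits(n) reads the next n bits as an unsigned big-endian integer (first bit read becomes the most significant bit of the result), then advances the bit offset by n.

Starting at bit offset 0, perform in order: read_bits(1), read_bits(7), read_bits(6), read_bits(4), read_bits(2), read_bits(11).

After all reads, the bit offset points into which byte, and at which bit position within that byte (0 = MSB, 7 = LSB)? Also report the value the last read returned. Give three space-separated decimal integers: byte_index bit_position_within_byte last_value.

Answer: 3 7 2021

Derivation:
Read 1: bits[0:1] width=1 -> value=1 (bin 1); offset now 1 = byte 0 bit 1; 47 bits remain
Read 2: bits[1:8] width=7 -> value=95 (bin 1011111); offset now 8 = byte 1 bit 0; 40 bits remain
Read 3: bits[8:14] width=6 -> value=1 (bin 000001); offset now 14 = byte 1 bit 6; 34 bits remain
Read 4: bits[14:18] width=4 -> value=3 (bin 0011); offset now 18 = byte 2 bit 2; 30 bits remain
Read 5: bits[18:20] width=2 -> value=3 (bin 11); offset now 20 = byte 2 bit 4; 28 bits remain
Read 6: bits[20:31] width=11 -> value=2021 (bin 11111100101); offset now 31 = byte 3 bit 7; 17 bits remain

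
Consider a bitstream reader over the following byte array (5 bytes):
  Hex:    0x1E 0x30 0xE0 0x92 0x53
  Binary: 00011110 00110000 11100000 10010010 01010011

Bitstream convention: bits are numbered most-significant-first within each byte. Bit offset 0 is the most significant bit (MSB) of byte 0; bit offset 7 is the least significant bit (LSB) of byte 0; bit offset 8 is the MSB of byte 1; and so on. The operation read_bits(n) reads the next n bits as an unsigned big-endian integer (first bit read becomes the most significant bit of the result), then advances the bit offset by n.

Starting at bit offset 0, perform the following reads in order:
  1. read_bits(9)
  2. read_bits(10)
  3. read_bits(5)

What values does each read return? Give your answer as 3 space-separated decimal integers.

Answer: 60 391 0

Derivation:
Read 1: bits[0:9] width=9 -> value=60 (bin 000111100); offset now 9 = byte 1 bit 1; 31 bits remain
Read 2: bits[9:19] width=10 -> value=391 (bin 0110000111); offset now 19 = byte 2 bit 3; 21 bits remain
Read 3: bits[19:24] width=5 -> value=0 (bin 00000); offset now 24 = byte 3 bit 0; 16 bits remain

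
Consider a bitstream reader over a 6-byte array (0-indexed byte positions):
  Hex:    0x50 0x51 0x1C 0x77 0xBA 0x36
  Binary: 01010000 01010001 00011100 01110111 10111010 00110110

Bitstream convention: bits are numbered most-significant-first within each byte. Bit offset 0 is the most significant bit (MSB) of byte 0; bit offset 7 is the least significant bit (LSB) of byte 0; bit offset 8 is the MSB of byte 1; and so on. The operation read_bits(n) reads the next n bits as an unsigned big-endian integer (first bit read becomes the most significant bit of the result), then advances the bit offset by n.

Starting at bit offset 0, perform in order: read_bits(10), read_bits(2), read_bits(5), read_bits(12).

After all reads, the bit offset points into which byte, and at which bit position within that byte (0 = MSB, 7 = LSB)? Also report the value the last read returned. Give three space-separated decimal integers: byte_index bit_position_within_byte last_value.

Read 1: bits[0:10] width=10 -> value=321 (bin 0101000001); offset now 10 = byte 1 bit 2; 38 bits remain
Read 2: bits[10:12] width=2 -> value=1 (bin 01); offset now 12 = byte 1 bit 4; 36 bits remain
Read 3: bits[12:17] width=5 -> value=2 (bin 00010); offset now 17 = byte 2 bit 1; 31 bits remain
Read 4: bits[17:29] width=12 -> value=910 (bin 001110001110); offset now 29 = byte 3 bit 5; 19 bits remain

Answer: 3 5 910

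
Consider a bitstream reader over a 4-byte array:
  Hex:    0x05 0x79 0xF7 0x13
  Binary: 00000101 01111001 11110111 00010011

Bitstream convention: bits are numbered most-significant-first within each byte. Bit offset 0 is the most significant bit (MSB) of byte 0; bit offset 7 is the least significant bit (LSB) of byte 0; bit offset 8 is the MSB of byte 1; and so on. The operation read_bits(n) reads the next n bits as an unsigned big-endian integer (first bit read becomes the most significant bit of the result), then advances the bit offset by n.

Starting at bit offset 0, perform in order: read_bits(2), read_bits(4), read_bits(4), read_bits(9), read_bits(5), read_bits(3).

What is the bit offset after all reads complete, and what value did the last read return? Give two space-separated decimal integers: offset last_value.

Answer: 27 0

Derivation:
Read 1: bits[0:2] width=2 -> value=0 (bin 00); offset now 2 = byte 0 bit 2; 30 bits remain
Read 2: bits[2:6] width=4 -> value=1 (bin 0001); offset now 6 = byte 0 bit 6; 26 bits remain
Read 3: bits[6:10] width=4 -> value=5 (bin 0101); offset now 10 = byte 1 bit 2; 22 bits remain
Read 4: bits[10:19] width=9 -> value=463 (bin 111001111); offset now 19 = byte 2 bit 3; 13 bits remain
Read 5: bits[19:24] width=5 -> value=23 (bin 10111); offset now 24 = byte 3 bit 0; 8 bits remain
Read 6: bits[24:27] width=3 -> value=0 (bin 000); offset now 27 = byte 3 bit 3; 5 bits remain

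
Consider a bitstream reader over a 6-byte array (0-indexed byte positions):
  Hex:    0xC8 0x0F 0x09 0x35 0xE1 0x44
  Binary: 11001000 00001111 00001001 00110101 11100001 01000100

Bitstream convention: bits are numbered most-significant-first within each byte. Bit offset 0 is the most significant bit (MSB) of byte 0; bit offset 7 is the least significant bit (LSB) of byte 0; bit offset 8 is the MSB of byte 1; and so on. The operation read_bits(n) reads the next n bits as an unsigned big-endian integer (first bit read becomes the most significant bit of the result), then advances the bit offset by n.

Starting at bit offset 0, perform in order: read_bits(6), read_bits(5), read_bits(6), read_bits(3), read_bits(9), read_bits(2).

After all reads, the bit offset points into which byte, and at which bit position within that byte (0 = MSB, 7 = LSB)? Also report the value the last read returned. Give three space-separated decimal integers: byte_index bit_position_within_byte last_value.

Read 1: bits[0:6] width=6 -> value=50 (bin 110010); offset now 6 = byte 0 bit 6; 42 bits remain
Read 2: bits[6:11] width=5 -> value=0 (bin 00000); offset now 11 = byte 1 bit 3; 37 bits remain
Read 3: bits[11:17] width=6 -> value=30 (bin 011110); offset now 17 = byte 2 bit 1; 31 bits remain
Read 4: bits[17:20] width=3 -> value=0 (bin 000); offset now 20 = byte 2 bit 4; 28 bits remain
Read 5: bits[20:29] width=9 -> value=294 (bin 100100110); offset now 29 = byte 3 bit 5; 19 bits remain
Read 6: bits[29:31] width=2 -> value=2 (bin 10); offset now 31 = byte 3 bit 7; 17 bits remain

Answer: 3 7 2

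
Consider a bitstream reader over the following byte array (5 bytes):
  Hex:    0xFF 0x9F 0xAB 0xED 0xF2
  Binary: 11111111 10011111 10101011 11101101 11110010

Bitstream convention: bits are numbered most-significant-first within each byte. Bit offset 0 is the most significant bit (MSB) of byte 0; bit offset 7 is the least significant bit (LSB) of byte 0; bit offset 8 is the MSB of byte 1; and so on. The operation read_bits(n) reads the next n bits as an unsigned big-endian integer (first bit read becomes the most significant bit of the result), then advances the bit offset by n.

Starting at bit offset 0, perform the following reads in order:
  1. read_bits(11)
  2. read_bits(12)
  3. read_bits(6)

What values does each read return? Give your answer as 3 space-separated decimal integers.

Read 1: bits[0:11] width=11 -> value=2044 (bin 11111111100); offset now 11 = byte 1 bit 3; 29 bits remain
Read 2: bits[11:23] width=12 -> value=4053 (bin 111111010101); offset now 23 = byte 2 bit 7; 17 bits remain
Read 3: bits[23:29] width=6 -> value=61 (bin 111101); offset now 29 = byte 3 bit 5; 11 bits remain

Answer: 2044 4053 61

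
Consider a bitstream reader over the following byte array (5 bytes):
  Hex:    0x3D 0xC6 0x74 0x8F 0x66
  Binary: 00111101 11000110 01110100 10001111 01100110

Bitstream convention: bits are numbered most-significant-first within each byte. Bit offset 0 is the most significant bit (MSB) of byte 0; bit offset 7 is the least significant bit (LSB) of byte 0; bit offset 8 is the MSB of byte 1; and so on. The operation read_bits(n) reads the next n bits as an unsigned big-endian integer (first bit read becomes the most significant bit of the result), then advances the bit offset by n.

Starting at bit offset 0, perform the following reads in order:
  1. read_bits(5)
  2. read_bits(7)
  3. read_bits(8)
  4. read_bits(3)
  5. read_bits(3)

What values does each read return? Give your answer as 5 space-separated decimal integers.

Read 1: bits[0:5] width=5 -> value=7 (bin 00111); offset now 5 = byte 0 bit 5; 35 bits remain
Read 2: bits[5:12] width=7 -> value=92 (bin 1011100); offset now 12 = byte 1 bit 4; 28 bits remain
Read 3: bits[12:20] width=8 -> value=103 (bin 01100111); offset now 20 = byte 2 bit 4; 20 bits remain
Read 4: bits[20:23] width=3 -> value=2 (bin 010); offset now 23 = byte 2 bit 7; 17 bits remain
Read 5: bits[23:26] width=3 -> value=2 (bin 010); offset now 26 = byte 3 bit 2; 14 bits remain

Answer: 7 92 103 2 2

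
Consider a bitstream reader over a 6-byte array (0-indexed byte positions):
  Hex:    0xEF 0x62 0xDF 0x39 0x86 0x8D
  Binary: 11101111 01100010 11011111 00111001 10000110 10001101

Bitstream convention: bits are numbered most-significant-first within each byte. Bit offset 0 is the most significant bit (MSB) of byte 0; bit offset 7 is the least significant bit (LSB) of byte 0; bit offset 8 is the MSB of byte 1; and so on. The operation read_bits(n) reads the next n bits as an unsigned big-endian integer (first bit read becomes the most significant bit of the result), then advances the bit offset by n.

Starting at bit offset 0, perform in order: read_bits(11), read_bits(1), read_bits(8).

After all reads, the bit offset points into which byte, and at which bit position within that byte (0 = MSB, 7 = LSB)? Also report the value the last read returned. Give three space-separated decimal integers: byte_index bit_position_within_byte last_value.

Answer: 2 4 45

Derivation:
Read 1: bits[0:11] width=11 -> value=1915 (bin 11101111011); offset now 11 = byte 1 bit 3; 37 bits remain
Read 2: bits[11:12] width=1 -> value=0 (bin 0); offset now 12 = byte 1 bit 4; 36 bits remain
Read 3: bits[12:20] width=8 -> value=45 (bin 00101101); offset now 20 = byte 2 bit 4; 28 bits remain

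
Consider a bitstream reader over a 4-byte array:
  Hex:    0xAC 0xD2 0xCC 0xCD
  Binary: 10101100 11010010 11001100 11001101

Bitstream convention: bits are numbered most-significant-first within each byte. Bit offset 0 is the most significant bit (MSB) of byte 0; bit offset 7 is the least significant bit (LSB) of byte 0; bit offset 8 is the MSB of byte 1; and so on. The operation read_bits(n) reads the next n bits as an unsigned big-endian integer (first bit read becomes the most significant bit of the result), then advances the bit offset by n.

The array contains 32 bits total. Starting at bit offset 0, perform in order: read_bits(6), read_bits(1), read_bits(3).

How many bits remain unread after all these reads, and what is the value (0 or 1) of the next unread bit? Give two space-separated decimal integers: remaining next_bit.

Read 1: bits[0:6] width=6 -> value=43 (bin 101011); offset now 6 = byte 0 bit 6; 26 bits remain
Read 2: bits[6:7] width=1 -> value=0 (bin 0); offset now 7 = byte 0 bit 7; 25 bits remain
Read 3: bits[7:10] width=3 -> value=3 (bin 011); offset now 10 = byte 1 bit 2; 22 bits remain

Answer: 22 0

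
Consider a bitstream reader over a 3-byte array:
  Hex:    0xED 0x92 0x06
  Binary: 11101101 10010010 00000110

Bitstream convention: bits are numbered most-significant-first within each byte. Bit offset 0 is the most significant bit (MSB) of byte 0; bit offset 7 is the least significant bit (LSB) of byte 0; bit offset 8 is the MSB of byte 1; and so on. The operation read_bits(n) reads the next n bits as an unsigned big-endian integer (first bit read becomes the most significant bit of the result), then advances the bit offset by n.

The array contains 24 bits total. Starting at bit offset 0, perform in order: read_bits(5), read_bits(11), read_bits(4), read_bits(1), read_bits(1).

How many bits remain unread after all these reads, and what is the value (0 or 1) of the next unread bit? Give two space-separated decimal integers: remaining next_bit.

Read 1: bits[0:5] width=5 -> value=29 (bin 11101); offset now 5 = byte 0 bit 5; 19 bits remain
Read 2: bits[5:16] width=11 -> value=1426 (bin 10110010010); offset now 16 = byte 2 bit 0; 8 bits remain
Read 3: bits[16:20] width=4 -> value=0 (bin 0000); offset now 20 = byte 2 bit 4; 4 bits remain
Read 4: bits[20:21] width=1 -> value=0 (bin 0); offset now 21 = byte 2 bit 5; 3 bits remain
Read 5: bits[21:22] width=1 -> value=1 (bin 1); offset now 22 = byte 2 bit 6; 2 bits remain

Answer: 2 1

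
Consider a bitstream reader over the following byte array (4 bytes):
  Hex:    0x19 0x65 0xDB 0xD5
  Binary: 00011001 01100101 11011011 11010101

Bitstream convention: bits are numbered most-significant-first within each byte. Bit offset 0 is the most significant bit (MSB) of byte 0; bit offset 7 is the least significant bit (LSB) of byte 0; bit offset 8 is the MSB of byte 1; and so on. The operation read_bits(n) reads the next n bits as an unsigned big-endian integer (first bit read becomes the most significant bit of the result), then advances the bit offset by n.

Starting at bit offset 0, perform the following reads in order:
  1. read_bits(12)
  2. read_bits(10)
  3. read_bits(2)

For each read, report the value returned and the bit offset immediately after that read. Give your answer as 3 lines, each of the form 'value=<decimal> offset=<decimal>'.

Read 1: bits[0:12] width=12 -> value=406 (bin 000110010110); offset now 12 = byte 1 bit 4; 20 bits remain
Read 2: bits[12:22] width=10 -> value=374 (bin 0101110110); offset now 22 = byte 2 bit 6; 10 bits remain
Read 3: bits[22:24] width=2 -> value=3 (bin 11); offset now 24 = byte 3 bit 0; 8 bits remain

Answer: value=406 offset=12
value=374 offset=22
value=3 offset=24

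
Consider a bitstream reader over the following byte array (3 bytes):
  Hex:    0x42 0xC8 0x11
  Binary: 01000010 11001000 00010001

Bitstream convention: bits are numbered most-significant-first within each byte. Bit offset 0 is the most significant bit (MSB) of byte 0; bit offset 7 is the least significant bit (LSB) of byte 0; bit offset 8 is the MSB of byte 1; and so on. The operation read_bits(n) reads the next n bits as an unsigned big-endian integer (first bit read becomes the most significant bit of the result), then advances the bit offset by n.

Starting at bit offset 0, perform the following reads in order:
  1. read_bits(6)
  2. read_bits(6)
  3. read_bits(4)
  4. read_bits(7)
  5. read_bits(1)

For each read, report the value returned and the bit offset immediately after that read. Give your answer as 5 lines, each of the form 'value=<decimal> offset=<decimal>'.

Answer: value=16 offset=6
value=44 offset=12
value=8 offset=16
value=8 offset=23
value=1 offset=24

Derivation:
Read 1: bits[0:6] width=6 -> value=16 (bin 010000); offset now 6 = byte 0 bit 6; 18 bits remain
Read 2: bits[6:12] width=6 -> value=44 (bin 101100); offset now 12 = byte 1 bit 4; 12 bits remain
Read 3: bits[12:16] width=4 -> value=8 (bin 1000); offset now 16 = byte 2 bit 0; 8 bits remain
Read 4: bits[16:23] width=7 -> value=8 (bin 0001000); offset now 23 = byte 2 bit 7; 1 bits remain
Read 5: bits[23:24] width=1 -> value=1 (bin 1); offset now 24 = byte 3 bit 0; 0 bits remain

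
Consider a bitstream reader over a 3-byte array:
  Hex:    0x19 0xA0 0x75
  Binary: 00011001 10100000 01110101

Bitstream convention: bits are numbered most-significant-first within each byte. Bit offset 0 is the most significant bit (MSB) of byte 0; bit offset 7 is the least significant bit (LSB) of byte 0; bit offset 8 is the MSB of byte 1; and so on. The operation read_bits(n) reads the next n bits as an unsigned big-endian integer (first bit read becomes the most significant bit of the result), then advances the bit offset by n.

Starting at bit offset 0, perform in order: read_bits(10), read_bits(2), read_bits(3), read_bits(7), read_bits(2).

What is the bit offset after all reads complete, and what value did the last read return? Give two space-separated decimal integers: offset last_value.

Answer: 24 1

Derivation:
Read 1: bits[0:10] width=10 -> value=102 (bin 0001100110); offset now 10 = byte 1 bit 2; 14 bits remain
Read 2: bits[10:12] width=2 -> value=2 (bin 10); offset now 12 = byte 1 bit 4; 12 bits remain
Read 3: bits[12:15] width=3 -> value=0 (bin 000); offset now 15 = byte 1 bit 7; 9 bits remain
Read 4: bits[15:22] width=7 -> value=29 (bin 0011101); offset now 22 = byte 2 bit 6; 2 bits remain
Read 5: bits[22:24] width=2 -> value=1 (bin 01); offset now 24 = byte 3 bit 0; 0 bits remain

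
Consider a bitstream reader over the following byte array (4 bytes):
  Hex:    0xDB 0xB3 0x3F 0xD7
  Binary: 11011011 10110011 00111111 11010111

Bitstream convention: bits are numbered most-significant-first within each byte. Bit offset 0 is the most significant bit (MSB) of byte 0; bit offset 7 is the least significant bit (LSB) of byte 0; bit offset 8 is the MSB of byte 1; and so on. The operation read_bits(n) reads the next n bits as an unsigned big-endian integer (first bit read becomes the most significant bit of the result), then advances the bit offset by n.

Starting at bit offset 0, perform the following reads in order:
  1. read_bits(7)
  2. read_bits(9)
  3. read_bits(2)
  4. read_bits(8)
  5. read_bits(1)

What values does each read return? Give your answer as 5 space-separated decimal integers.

Read 1: bits[0:7] width=7 -> value=109 (bin 1101101); offset now 7 = byte 0 bit 7; 25 bits remain
Read 2: bits[7:16] width=9 -> value=435 (bin 110110011); offset now 16 = byte 2 bit 0; 16 bits remain
Read 3: bits[16:18] width=2 -> value=0 (bin 00); offset now 18 = byte 2 bit 2; 14 bits remain
Read 4: bits[18:26] width=8 -> value=255 (bin 11111111); offset now 26 = byte 3 bit 2; 6 bits remain
Read 5: bits[26:27] width=1 -> value=0 (bin 0); offset now 27 = byte 3 bit 3; 5 bits remain

Answer: 109 435 0 255 0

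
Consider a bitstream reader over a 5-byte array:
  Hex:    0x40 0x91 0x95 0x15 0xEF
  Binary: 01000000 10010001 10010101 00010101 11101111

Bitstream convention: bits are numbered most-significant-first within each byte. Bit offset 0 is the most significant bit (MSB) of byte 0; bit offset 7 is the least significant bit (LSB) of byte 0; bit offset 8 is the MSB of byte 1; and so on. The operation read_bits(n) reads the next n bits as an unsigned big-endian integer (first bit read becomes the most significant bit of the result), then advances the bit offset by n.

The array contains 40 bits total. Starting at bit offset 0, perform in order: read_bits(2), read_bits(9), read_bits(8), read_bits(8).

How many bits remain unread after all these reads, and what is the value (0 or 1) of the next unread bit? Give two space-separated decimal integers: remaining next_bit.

Read 1: bits[0:2] width=2 -> value=1 (bin 01); offset now 2 = byte 0 bit 2; 38 bits remain
Read 2: bits[2:11] width=9 -> value=4 (bin 000000100); offset now 11 = byte 1 bit 3; 29 bits remain
Read 3: bits[11:19] width=8 -> value=140 (bin 10001100); offset now 19 = byte 2 bit 3; 21 bits remain
Read 4: bits[19:27] width=8 -> value=168 (bin 10101000); offset now 27 = byte 3 bit 3; 13 bits remain

Answer: 13 1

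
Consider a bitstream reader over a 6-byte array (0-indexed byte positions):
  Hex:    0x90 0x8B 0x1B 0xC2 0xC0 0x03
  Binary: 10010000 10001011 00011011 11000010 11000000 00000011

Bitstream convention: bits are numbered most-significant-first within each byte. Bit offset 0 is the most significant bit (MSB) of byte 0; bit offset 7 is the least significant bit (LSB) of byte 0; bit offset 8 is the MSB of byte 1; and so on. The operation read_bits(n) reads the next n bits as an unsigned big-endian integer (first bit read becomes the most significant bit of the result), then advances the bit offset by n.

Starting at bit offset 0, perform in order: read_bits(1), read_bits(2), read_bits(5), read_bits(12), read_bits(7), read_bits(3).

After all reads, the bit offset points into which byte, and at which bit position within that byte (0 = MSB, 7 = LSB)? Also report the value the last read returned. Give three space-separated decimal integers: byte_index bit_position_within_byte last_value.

Read 1: bits[0:1] width=1 -> value=1 (bin 1); offset now 1 = byte 0 bit 1; 47 bits remain
Read 2: bits[1:3] width=2 -> value=0 (bin 00); offset now 3 = byte 0 bit 3; 45 bits remain
Read 3: bits[3:8] width=5 -> value=16 (bin 10000); offset now 8 = byte 1 bit 0; 40 bits remain
Read 4: bits[8:20] width=12 -> value=2225 (bin 100010110001); offset now 20 = byte 2 bit 4; 28 bits remain
Read 5: bits[20:27] width=7 -> value=94 (bin 1011110); offset now 27 = byte 3 bit 3; 21 bits remain
Read 6: bits[27:30] width=3 -> value=0 (bin 000); offset now 30 = byte 3 bit 6; 18 bits remain

Answer: 3 6 0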